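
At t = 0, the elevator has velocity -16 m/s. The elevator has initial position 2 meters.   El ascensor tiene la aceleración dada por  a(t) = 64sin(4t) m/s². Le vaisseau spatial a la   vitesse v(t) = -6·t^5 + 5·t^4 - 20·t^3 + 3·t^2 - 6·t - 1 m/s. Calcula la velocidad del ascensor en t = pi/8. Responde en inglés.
We need to integrate our acceleration equation a(t) = 64·sin(4·t) 1 time. The integral of acceleration, with v(0) = -16, gives velocity: v(t) = -16·cos(4·t). From the given velocity equation v(t) = -16·cos(4·t), we substitute t = pi/8 to get v = 0.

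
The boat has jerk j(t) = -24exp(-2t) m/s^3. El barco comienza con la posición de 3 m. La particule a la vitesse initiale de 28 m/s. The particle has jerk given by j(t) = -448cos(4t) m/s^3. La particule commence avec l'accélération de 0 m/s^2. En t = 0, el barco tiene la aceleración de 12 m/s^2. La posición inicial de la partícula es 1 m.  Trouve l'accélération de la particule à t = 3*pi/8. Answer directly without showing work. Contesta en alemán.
Die Beschleunigung bei t = 3*pi/8 ist a = 112.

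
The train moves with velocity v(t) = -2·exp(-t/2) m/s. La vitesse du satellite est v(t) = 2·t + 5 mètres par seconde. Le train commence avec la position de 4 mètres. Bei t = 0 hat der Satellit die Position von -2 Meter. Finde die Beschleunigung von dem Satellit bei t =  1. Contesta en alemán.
Wir müssen unsere Gleichung für die Geschwindigkeit v(t) = 2·t + 5 1-mal ableiten. Durch Ableiten von der Geschwindigkeit erhalten wir die Beschleunigung: a(t) = 2. Wir haben die Beschleunigung a(t) = 2. Durch Einsetzen von t = 1: a(1) = 2.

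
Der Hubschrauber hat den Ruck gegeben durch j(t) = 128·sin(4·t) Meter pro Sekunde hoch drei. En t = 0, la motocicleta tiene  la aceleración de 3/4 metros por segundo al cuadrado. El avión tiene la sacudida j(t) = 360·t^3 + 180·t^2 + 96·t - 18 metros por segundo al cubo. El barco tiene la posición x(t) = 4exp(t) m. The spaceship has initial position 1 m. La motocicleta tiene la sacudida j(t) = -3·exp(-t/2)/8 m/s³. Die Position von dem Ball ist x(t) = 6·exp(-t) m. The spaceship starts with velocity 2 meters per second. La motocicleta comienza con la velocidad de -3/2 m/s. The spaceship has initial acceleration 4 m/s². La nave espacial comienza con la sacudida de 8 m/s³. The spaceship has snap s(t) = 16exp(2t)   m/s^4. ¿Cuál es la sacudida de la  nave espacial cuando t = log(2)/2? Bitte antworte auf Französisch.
Nous devons trouver la primitive de notre équation du snap s(t) = 16·exp(2·t) 1 fois. La primitive du snap, avec j(0) = 8, donne le jerk: j(t) = 8·exp(2·t). De l'équation du jerk j(t) = 8·exp(2·t), nous substituons t = log(2)/2 pour obtenir j = 16.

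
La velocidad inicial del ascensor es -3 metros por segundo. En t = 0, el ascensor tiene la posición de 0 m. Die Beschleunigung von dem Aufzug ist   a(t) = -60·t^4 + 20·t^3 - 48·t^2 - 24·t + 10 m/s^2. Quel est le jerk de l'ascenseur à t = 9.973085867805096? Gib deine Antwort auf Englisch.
To solve this, we need to take 1 derivative of our acceleration equation a(t) = -60·t^4 + 20·t^3 - 48·t^2 - 24·t + 10. The derivative of acceleration gives jerk: j(t) = -240·t^3 + 60·t^2 - 96·t - 24. From the given jerk equation j(t) = -240·t^3 + 60·t^2 - 96·t - 24, we substitute t = 9.973085867805096 to get j = -233081.063010372.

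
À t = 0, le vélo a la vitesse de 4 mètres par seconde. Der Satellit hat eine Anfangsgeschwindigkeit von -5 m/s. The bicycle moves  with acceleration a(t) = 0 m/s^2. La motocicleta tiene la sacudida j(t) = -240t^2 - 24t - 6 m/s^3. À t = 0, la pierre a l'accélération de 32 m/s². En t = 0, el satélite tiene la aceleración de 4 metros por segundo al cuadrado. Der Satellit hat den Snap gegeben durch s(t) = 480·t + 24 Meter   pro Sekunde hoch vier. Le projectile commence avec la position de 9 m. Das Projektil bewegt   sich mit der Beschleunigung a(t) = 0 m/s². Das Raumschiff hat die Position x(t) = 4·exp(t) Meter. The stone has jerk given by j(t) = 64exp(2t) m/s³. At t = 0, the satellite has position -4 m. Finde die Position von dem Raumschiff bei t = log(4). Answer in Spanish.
De la ecuación de la posición x(t) = 4·exp(t), sustituimos t = log(4) para obtener x = 16.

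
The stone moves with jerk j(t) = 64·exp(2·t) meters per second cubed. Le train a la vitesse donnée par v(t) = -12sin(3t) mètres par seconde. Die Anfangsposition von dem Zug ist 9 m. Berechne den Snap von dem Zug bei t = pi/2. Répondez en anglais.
Starting from velocity v(t) = -12·sin(3·t), we take 3 derivatives. Differentiating velocity, we get acceleration: a(t) = -36·cos(3·t). Differentiating acceleration, we get jerk: j(t) = 108·sin(3·t). The derivative of jerk gives snap: s(t) = 324·cos(3·t). From the given snap equation s(t) = 324·cos(3·t), we substitute t = pi/2 to get s = 0.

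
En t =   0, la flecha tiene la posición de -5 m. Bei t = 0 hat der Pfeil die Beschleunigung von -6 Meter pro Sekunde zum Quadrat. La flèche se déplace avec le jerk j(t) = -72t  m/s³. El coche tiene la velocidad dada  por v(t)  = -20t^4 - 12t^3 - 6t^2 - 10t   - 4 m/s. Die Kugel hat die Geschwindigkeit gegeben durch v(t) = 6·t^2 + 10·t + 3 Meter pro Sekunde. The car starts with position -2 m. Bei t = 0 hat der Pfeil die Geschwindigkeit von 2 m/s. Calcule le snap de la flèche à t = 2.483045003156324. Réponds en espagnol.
Para resolver esto, necesitamos tomar 1 derivada de nuestra ecuación de la sacudida j(t) = -72·t. Tomando d/dt de j(t), encontramos s(t) = -72. De la ecuación del snap s(t) = -72, sustituimos t = 2.483045003156324 para obtener s = -72.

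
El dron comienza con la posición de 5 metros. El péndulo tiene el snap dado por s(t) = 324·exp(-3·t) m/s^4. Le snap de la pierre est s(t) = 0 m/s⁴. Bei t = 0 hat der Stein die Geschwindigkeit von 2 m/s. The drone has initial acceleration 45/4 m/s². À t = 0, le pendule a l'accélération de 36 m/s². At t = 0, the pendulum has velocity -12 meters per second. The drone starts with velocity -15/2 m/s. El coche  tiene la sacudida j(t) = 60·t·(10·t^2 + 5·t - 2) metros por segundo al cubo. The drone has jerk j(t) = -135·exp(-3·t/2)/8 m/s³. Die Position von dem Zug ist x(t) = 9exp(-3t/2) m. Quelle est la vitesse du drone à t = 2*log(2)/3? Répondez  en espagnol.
Necesitamos integrar nuestra ecuación de la sacudida j(t) = -135·exp(-3·t/2)/8 2 veces. La integral de la sacudida es la aceleración. Usando a(0) = 45/4, obtenemos a(t) = 45·exp(-3·t/2)/4. Integrando la aceleración y usando la condición inicial v(0) = -15/2, obtenemos v(t) = -15·exp(-3·t/2)/2. Tenemos la velocidad v(t) = -15·exp(-3·t/2)/2. Sustituyendo t = 2*log(2)/3: v(2*log(2)/3) = -15/4.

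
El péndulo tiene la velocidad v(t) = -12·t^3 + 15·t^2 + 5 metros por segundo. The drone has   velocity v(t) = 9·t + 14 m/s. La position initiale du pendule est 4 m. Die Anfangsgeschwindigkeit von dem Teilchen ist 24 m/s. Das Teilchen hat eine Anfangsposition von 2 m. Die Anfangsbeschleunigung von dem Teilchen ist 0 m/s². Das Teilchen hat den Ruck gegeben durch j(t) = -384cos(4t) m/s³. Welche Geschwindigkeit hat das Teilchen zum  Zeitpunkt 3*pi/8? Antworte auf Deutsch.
Um dies zu lösen, müssen wir 2 Integrale unserer Gleichung für den Ruck j(t) = -384·cos(4·t) finden. Mit ∫j(t)dt und Anwendung von a(0) = 0, finden wir a(t) = -96·sin(4·t). Mit ∫a(t)dt und Anwendung von v(0) = 24, finden wir v(t) = 24·cos(4·t). Aus der Gleichung für die Geschwindigkeit v(t) = 24·cos(4·t), setzen wir t = 3*pi/8 ein und erhalten v = 0.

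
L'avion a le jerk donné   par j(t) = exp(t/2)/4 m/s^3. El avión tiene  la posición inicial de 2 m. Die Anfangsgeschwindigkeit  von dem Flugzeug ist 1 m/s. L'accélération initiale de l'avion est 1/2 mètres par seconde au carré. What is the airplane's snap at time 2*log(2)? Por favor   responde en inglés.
We must differentiate our jerk equation j(t) = exp(t/2)/4 1 time. The derivative of jerk gives snap: s(t) = exp(t/2)/8. We have snap s(t) = exp(t/2)/8. Substituting t = 2*log(2): s(2*log(2)) = 1/4.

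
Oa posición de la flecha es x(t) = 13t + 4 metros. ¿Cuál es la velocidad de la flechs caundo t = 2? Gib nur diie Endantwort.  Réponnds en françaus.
À t = 2, v = 13.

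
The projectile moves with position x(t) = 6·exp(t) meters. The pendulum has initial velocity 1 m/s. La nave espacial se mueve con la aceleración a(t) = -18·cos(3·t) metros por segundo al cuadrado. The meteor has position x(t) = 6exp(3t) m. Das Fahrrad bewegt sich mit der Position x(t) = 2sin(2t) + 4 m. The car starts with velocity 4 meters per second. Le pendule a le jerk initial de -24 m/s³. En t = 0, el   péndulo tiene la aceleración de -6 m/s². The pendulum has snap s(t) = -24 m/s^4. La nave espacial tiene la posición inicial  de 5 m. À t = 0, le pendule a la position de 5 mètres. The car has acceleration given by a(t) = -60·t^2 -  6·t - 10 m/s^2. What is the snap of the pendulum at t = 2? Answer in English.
From the given snap equation s(t) = -24, we substitute t = 2 to get s = -24.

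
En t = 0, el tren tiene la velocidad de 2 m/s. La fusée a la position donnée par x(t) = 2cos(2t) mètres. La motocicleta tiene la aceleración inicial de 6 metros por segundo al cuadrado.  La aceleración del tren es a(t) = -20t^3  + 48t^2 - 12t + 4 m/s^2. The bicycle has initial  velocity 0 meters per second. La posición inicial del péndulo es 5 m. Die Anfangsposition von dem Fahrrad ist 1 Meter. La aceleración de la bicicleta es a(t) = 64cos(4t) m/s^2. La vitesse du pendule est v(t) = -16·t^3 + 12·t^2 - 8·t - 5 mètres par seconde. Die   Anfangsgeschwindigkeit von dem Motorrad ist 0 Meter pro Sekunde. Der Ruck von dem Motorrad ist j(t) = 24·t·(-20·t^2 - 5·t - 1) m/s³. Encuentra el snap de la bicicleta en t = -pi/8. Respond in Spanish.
Partiendo de la aceleración a(t) = 64·cos(4·t), tomamos 2 derivadas. Derivando la aceleración, obtenemos la sacudida: j(t) = -256·sin(4·t). Derivando la sacudida, obtenemos el snap: s(t) = -1024·cos(4·t). De la ecuación del snap s(t) = -1024·cos(4·t), sustituimos t = -pi/8 para obtener s = 0.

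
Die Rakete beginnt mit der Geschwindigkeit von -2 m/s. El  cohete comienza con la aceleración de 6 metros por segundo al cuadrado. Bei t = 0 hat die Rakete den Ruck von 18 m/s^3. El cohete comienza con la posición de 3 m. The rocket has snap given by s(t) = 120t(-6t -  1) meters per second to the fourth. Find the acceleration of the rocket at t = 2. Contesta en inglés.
To find the answer, we compute 2 integrals of s(t) = 120·t·(-6·t - 1). The integral of snap is jerk. Using j(0) = 18, we get j(t) = -240·t^3 - 60·t^2 + 18. Integrating jerk and using the initial condition a(0) = 6, we get a(t) = -60·t^4 - 20·t^3 + 18·t + 6. Using a(t) = -60·t^4 - 20·t^3 + 18·t + 6 and substituting t = 2, we find a = -1078.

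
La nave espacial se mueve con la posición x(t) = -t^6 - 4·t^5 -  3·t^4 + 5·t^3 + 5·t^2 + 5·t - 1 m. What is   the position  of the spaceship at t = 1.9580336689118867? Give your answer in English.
We have position x(t) = -t^6 - 4·t^5 - 3·t^4 + 5·t^3 + 5·t^2 + 5·t - 1. Substituting t = 1.9580336689118867: x(1.9580336689118867) = -150.078291011272.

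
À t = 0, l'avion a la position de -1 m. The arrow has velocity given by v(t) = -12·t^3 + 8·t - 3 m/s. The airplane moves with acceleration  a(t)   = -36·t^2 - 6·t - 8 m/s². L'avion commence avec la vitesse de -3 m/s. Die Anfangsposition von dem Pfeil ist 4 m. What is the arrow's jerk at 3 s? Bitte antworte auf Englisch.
To solve this, we need to take 2 derivatives of our velocity equation v(t) = -12·t^3 + 8·t - 3. The derivative of velocity gives acceleration: a(t) = 8 - 36·t^2. Differentiating acceleration, we get jerk: j(t) = -72·t. Using j(t) = -72·t and substituting t = 3, we find j = -216.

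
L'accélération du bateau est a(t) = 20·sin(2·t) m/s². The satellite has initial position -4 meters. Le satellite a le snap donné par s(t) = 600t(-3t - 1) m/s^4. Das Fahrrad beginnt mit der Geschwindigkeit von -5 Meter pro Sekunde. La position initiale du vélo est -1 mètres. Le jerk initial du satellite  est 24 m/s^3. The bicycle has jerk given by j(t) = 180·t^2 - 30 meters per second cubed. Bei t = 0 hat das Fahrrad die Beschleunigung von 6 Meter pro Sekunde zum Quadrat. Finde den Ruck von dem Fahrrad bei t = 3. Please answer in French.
De l'équation du jerk j(t) = 180·t^2 - 30, nous substituons t = 3 pour obtenir j = 1590.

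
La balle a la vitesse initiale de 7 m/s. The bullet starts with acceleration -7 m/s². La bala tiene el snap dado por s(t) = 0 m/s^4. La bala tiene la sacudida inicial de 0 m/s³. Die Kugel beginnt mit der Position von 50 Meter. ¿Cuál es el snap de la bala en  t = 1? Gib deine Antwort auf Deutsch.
Wir haben den Snap s(t) = 0. Durch Einsetzen von t = 1: s(1) = 0.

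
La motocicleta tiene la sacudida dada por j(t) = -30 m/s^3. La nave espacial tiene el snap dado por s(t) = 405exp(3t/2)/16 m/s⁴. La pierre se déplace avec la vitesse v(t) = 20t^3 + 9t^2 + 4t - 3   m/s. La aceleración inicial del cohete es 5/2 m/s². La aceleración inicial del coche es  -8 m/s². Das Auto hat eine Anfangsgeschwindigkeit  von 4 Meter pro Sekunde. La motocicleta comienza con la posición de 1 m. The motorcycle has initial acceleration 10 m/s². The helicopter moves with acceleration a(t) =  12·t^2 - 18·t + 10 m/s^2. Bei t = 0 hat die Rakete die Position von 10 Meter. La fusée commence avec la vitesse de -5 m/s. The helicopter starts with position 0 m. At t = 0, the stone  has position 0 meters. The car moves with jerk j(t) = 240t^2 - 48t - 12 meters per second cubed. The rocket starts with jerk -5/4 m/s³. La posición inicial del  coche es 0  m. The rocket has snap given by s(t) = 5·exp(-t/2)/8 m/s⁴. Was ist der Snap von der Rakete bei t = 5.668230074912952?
Mit s(t) = 5·exp(-t/2)/8 und Einsetzen von t = 5.668230074912952, finden wir s = 0.0367315703309954.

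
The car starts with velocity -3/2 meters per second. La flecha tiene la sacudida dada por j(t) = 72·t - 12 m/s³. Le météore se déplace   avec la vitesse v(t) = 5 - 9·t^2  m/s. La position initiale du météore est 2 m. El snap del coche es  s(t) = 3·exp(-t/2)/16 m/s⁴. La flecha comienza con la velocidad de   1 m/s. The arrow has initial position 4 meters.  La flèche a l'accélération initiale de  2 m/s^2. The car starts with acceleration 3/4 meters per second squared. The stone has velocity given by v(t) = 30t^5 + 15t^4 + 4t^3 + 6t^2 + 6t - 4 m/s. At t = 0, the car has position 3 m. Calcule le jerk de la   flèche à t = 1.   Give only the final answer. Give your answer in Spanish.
En t = 1, j = 60.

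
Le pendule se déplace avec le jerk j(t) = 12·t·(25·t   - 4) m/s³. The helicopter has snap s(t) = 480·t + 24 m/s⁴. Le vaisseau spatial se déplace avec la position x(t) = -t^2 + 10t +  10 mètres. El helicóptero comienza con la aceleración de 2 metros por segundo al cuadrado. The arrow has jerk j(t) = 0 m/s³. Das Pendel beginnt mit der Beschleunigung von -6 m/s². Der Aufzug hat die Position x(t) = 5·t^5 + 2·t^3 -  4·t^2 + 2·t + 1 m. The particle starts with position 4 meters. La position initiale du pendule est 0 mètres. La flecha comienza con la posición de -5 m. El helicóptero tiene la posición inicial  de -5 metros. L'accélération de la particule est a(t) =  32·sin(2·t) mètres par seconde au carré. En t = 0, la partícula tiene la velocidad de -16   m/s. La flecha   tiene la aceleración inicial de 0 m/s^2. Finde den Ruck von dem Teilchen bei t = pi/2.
Ausgehend von der Beschleunigung a(t) = 32·sin(2·t), nehmen wir 1 Ableitung. Durch Ableiten von der Beschleunigung erhalten wir den Ruck: j(t) = 64·cos(2·t). Mit j(t) = 64·cos(2·t) und Einsetzen von t = pi/2, finden wir j = -64.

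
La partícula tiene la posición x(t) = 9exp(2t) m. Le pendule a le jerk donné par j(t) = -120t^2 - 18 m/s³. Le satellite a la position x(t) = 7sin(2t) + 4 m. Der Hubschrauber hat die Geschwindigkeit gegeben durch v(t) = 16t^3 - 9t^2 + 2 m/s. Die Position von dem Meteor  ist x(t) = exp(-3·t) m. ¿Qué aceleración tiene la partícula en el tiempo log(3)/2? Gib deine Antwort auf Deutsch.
Um dies zu lösen, müssen wir 2 Ableitungen unserer Gleichung für die Position x(t) = 9·exp(2·t) nehmen. Mit d/dt von x(t) finden wir v(t) = 18·exp(2·t). Durch Ableiten von der Geschwindigkeit erhalten wir die Beschleunigung: a(t) = 36·exp(2·t). Wir haben die Beschleunigung a(t) = 36·exp(2·t). Durch Einsetzen von t = log(3)/2: a(log(3)/2) = 108.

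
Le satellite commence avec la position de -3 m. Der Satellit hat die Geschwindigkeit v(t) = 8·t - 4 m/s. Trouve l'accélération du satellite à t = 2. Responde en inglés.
To solve this, we need to take 1 derivative of our velocity equation v(t) = 8·t - 4. Differentiating velocity, we get acceleration: a(t) = 8. We have acceleration a(t) = 8. Substituting t = 2: a(2) = 8.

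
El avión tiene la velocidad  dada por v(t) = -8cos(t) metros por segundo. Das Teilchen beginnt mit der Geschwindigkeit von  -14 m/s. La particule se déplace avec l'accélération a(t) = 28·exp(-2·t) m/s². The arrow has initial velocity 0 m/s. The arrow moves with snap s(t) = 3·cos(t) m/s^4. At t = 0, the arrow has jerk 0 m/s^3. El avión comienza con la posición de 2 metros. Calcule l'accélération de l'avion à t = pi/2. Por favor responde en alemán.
Um dies zu lösen, müssen wir 1 Ableitung unserer Gleichung für die Geschwindigkeit v(t) = -8·cos(t) nehmen. Durch Ableiten von der Geschwindigkeit erhalten wir die Beschleunigung: a(t) = 8·sin(t). Mit a(t) = 8·sin(t) und Einsetzen von t = pi/2, finden wir a = 8.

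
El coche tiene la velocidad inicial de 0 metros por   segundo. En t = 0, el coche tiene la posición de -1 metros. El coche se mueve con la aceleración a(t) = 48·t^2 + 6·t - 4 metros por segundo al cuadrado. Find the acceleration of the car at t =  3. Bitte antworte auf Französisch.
De l'équation de l'accélération a(t) = 48·t^2 + 6·t - 4, nous substituons t = 3 pour obtenir a = 446.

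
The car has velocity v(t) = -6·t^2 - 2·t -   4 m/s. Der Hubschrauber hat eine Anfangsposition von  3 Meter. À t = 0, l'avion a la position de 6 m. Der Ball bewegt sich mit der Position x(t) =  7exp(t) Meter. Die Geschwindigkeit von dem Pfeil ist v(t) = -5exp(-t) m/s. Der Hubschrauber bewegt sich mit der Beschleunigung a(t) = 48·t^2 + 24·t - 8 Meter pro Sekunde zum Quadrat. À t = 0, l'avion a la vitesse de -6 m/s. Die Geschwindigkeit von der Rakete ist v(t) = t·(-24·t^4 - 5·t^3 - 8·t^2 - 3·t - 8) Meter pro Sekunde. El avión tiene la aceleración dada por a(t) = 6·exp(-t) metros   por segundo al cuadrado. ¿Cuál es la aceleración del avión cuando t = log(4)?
Tenemos la aceleración a(t) = 6·exp(-t). Sustituyendo t = log(4): a(log(4)) = 3/2.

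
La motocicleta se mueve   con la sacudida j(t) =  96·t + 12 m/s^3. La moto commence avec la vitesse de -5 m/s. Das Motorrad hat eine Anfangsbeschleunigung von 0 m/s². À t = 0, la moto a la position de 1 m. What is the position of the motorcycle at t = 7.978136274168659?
To solve this, we need to take 3 integrals of our jerk equation j(t) = 96·t + 12. Taking ∫j(t)dt and applying a(0) = 0, we find a(t) = 12·t·(4·t + 1). The antiderivative of acceleration, with v(0) = -5, gives velocity: v(t) = 16·t^3 + 6·t^2 - 5. Finding the integral of v(t) and using x(0) = 1: x(t) = 4·t^4 + 2·t^3 - 5·t + 1. Using x(t) = 4·t^4 + 2·t^3 - 5·t + 1 and substituting t = 7.978136274168659, we find x = 17182.3618357892.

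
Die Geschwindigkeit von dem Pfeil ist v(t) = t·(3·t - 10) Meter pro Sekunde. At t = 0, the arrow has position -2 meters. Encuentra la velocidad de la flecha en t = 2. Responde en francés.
De l'équation de la vitesse v(t) = t·(3·t - 10), nous substituons t = 2 pour obtenir v = -8.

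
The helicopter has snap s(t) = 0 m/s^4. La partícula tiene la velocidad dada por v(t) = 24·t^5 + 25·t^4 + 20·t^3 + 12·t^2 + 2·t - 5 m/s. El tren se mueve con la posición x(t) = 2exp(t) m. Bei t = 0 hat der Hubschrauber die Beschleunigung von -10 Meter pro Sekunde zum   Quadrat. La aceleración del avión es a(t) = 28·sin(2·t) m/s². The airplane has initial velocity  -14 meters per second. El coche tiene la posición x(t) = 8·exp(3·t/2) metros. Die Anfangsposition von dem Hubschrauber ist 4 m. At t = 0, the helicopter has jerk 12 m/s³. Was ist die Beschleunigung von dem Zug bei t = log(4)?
Wir müssen unsere Gleichung für die Position x(t) = 2·exp(t) 2-mal ableiten. Mit d/dt von x(t) finden wir v(t) = 2·exp(t). Die Ableitung von der Geschwindigkeit ergibt die Beschleunigung: a(t) = 2·exp(t). Wir haben die Beschleunigung a(t) = 2·exp(t). Durch Einsetzen von t = log(4): a(log(4)) = 8.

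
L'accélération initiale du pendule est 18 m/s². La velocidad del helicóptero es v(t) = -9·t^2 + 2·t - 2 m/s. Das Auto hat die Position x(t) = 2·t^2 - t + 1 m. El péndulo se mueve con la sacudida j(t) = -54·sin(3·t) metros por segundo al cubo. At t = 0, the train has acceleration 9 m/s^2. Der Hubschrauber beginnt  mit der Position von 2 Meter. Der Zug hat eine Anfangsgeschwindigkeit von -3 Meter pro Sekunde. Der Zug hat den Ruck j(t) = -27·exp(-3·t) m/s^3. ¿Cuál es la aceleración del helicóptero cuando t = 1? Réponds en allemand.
Um dies zu lösen, müssen wir 1 Ableitung unserer Gleichung für die Geschwindigkeit v(t) = -9·t^2 + 2·t - 2 nehmen. Mit d/dt von v(t) finden wir a(t) = 2 - 18·t. Mit a(t) = 2 - 18·t und Einsetzen von t = 1, finden wir a = -16.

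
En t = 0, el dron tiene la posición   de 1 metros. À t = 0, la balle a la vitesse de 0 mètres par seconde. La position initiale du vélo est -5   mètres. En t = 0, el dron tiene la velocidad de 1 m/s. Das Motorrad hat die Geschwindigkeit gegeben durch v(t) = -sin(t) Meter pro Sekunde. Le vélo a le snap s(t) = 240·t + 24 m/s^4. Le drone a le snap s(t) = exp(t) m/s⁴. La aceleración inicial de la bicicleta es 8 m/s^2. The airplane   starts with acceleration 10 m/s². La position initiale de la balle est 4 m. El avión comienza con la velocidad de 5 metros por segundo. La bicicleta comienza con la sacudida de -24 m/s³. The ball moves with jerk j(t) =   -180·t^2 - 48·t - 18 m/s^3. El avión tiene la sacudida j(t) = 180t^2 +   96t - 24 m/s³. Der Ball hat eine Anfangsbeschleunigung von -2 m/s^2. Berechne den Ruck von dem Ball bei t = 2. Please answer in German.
Aus der Gleichung für den Ruck j(t) = -180·t^2 - 48·t - 18, setzen wir t = 2 ein und erhalten j = -834.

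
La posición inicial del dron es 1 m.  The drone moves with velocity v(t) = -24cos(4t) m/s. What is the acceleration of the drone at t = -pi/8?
Starting from velocity v(t) = -24·cos(4·t), we take 1 derivative. Taking d/dt of v(t), we find a(t) = 96·sin(4·t). Using a(t) = 96·sin(4·t) and substituting t = -pi/8, we find a = -96.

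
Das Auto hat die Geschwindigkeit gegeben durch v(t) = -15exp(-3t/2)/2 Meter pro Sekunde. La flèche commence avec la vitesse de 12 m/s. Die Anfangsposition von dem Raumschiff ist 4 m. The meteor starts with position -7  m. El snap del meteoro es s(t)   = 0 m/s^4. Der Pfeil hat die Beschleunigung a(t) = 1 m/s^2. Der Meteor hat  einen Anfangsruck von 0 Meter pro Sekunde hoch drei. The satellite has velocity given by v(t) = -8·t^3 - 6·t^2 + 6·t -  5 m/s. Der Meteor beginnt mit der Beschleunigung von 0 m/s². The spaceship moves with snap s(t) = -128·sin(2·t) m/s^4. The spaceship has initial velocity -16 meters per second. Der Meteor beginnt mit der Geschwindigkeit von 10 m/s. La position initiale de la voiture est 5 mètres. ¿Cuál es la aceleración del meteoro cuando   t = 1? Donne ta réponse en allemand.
Wir müssen die Stammfunktion unserer Gleichung für den Snap s(t) = 0 2-mal finden. Durch Integration von dem Snap und Verwendung der Anfangsbedingung j(0) = 0, erhalten wir j(t) = 0. Mit ∫j(t)dt und Anwendung von a(0) = 0, finden wir a(t) = 0. Wir haben die Beschleunigung a(t) = 0. Durch Einsetzen von t = 1: a(1) = 0.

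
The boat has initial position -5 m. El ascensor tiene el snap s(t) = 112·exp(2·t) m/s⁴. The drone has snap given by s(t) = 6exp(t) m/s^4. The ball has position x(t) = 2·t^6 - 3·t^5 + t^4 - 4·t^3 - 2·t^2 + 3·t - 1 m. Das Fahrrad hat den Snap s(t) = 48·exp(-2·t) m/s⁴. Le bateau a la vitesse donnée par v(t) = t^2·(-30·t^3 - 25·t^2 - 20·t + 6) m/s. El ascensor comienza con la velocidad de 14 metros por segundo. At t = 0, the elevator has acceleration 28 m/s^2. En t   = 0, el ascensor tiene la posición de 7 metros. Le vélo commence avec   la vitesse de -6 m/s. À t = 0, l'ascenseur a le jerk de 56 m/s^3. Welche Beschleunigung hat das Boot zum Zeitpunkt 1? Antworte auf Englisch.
To solve this, we need to take 1 derivative of our velocity equation v(t) = t^2·(-30·t^3 - 25·t^2 - 20·t + 6). Differentiating velocity, we get acceleration: a(t) = t^2·(-90·t^2 - 50·t - 20) + 2·t·(-30·t^3 - 25·t^2 - 20·t + 6). We have acceleration a(t) = t^2·(-90·t^2 - 50·t - 20) + 2·t·(-30·t^3 - 25·t^2 - 20·t + 6). Substituting t = 1: a(1) = -298.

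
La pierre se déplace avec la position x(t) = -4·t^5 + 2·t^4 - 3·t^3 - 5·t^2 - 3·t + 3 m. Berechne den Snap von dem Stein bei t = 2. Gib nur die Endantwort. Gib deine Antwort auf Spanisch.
s(2) = -912.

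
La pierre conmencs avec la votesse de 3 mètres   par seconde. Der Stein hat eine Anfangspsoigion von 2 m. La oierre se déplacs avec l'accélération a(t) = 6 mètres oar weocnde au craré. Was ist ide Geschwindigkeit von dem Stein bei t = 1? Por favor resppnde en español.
Necesitamos integrar nuestra ecuación de la aceleración a(t) = 6 1 vez. Integrando la aceleración y usando la condición inicial v(0) = 3, obtenemos v(t) = 6·t + 3. De la ecuación de la velocidad v(t) = 6·t + 3, sustituimos t = 1 para obtener v = 9.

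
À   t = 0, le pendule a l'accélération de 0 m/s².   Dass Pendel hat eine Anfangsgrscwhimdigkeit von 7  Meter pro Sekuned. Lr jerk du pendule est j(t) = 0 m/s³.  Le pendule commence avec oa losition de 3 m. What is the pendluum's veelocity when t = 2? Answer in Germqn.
Um dies zu lösen, müssen wir 2 Integrale unserer Gleichung für den Ruck j(t) = 0 finden. Durch Integration von dem Ruck und Verwendung der Anfangsbedingung a(0) = 0, erhalten wir a(t) = 0. Mit ∫a(t)dt und Anwendung von v(0) = 7, finden wir v(t) = 7. Aus der Gleichung für die Geschwindigkeit v(t) = 7, setzen wir t = 2 ein und erhalten v = 7.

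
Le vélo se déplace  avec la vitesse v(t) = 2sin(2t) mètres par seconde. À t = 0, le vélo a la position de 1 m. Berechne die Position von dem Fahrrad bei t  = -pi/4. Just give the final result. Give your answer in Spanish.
La respuesta es 2.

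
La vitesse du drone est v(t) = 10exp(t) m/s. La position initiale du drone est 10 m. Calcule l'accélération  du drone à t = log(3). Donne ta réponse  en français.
Nous devons dériver notre équation de la vitesse v(t) = 10·exp(t) 1 fois. La dérivée de la vitesse donne l'accélération: a(t) = 10·exp(t). En utilisant a(t) = 10·exp(t) et en substituant t = log(3), nous trouvons a = 30.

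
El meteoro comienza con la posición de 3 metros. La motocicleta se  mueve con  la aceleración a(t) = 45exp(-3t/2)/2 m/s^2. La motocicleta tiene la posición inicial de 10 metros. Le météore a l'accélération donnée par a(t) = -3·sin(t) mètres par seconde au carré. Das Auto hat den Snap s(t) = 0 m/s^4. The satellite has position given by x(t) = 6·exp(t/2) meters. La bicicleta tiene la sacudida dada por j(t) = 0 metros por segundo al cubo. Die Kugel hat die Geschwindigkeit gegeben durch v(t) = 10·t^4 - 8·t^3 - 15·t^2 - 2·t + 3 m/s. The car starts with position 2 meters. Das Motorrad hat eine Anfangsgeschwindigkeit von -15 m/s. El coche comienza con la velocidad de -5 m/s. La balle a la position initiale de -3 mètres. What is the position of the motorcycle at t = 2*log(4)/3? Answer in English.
Starting from acceleration a(t) = 45·exp(-3·t/2)/2, we take 2 antiderivatives. Taking ∫a(t)dt and applying v(0) = -15, we find v(t) = -15·exp(-3·t/2). The antiderivative of velocity, with x(0) = 10, gives position: x(t) = 10·exp(-3·t/2). We have position x(t) = 10·exp(-3·t/2). Substituting t = 2*log(4)/3: x(2*log(4)/3) = 5/2.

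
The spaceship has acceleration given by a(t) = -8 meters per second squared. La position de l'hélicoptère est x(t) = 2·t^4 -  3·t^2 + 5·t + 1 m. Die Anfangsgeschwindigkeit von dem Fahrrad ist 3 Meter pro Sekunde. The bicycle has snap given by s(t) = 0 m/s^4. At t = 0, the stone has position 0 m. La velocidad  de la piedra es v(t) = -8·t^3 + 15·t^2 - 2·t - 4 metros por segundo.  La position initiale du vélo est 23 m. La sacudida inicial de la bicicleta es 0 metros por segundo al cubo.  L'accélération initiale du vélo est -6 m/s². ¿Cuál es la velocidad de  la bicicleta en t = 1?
Para resolver esto, necesitamos tomar 3 integrales de nuestra ecuación del snap s(t) = 0. La antiderivada del snap es la sacudida. Usando j(0) = 0, obtenemos j(t) = 0. Integrando la sacudida y usando la condición inicial a(0) = -6, obtenemos a(t) = -6. La antiderivada de la aceleración, con v(0) = 3, da la velocidad: v(t) = 3 - 6·t. De la ecuación de la velocidad v(t) = 3 - 6·t, sustituimos t = 1 para obtener v = -3.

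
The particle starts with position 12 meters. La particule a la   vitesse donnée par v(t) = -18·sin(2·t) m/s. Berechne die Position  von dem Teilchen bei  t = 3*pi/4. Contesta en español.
Debemos encontrar la antiderivada de nuestra ecuación de la velocidad v(t) = -18·sin(2·t) 1 vez. Tomando ∫v(t)dt y aplicando x(0) = 12, encontramos x(t) = 9·cos(2·t) + 3. Tenemos la posición x(t) = 9·cos(2·t) + 3. Sustituyendo t = 3*pi/4: x(3*pi/4) = 3.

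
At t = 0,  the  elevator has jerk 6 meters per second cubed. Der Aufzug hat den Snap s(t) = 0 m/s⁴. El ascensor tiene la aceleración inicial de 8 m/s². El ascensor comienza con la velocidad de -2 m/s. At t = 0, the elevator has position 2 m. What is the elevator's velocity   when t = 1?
Starting from snap s(t) = 0, we take 3 antiderivatives. Taking ∫s(t)dt and applying j(0) = 6, we find j(t) = 6. Integrating jerk and using the initial condition a(0) = 8, we get a(t) = 6·t + 8. The integral of acceleration, with v(0) = -2, gives velocity: v(t) = 3·t^2 + 8·t - 2. We have velocity v(t) = 3·t^2 + 8·t - 2. Substituting t = 1: v(1) = 9.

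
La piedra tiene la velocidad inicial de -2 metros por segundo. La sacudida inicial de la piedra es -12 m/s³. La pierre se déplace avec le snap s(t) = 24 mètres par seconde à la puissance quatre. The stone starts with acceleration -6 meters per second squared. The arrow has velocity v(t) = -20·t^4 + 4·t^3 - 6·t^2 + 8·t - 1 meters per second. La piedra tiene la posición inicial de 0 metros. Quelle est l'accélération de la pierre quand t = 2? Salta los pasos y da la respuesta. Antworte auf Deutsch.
a(2) = 18.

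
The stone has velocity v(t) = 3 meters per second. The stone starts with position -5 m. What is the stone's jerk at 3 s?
To solve this, we need to take 2 derivatives of our velocity equation v(t) = 3. The derivative of velocity gives acceleration: a(t) = 0. Differentiating acceleration, we get jerk: j(t) = 0. We have jerk j(t) = 0. Substituting t = 3: j(3) = 0.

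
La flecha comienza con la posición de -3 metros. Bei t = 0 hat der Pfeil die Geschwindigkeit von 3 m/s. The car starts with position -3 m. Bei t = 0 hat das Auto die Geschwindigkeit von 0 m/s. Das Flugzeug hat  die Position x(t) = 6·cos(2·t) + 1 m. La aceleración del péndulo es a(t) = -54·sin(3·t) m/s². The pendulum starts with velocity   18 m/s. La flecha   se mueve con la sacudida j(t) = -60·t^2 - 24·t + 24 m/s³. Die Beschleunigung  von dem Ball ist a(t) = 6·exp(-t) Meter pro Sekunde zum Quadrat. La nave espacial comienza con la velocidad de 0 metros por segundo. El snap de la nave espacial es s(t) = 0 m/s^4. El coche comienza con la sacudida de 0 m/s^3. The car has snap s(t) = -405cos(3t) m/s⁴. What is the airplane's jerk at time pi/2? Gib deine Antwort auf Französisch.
En partant de la position x(t) = 6·cos(2·t) + 1, nous prenons 3 dérivées. En dérivant la position, nous obtenons la vitesse: v(t) = -12·sin(2·t). La dérivée de la vitesse donne l'accélération: a(t) = -24·cos(2·t). En dérivant l'accélération, nous obtenons le jerk: j(t) = 48·sin(2·t). Nous avons le jerk j(t) = 48·sin(2·t). En substituant t = pi/2: j(pi/2) = 0.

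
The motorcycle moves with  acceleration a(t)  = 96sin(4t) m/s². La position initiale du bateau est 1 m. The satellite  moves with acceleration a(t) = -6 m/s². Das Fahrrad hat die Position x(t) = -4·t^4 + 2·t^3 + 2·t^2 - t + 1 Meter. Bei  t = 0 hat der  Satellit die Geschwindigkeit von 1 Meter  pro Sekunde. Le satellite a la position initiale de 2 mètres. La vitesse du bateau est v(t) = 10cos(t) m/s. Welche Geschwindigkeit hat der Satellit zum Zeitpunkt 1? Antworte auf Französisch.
Pour résoudre ceci, nous devons prendre 1 intégrale de notre équation de l'accélération a(t) = -6. La primitive de l'accélération est la vitesse. En utilisant v(0) = 1, nous obtenons v(t) = 1 - 6·t. Nous avons la vitesse v(t) = 1 - 6·t. En substituant t = 1: v(1) = -5.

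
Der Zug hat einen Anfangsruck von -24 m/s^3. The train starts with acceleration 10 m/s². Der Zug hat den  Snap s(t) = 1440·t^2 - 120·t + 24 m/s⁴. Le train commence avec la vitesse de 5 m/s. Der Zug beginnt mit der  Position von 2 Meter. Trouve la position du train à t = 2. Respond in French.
Pour résoudre ceci, nous devons prendre 4 intégrales de notre équation du snap s(t) = 1440·t^2 - 120·t + 24. L'intégrale du snap est le jerk. En utilisant j(0) = -24, nous obtenons j(t) = 480·t^3 - 60·t^2 + 24·t - 24. La primitive du jerk, avec a(0) = 10, donne l'accélération: a(t) = 120·t^4 - 20·t^3 + 12·t^2 - 24·t + 10. En intégrant l'accélération et en utilisant la condition initiale v(0) = 5, nous obtenons v(t) = 24·t^5 - 5·t^4 + 4·t^3 - 12·t^2 + 10·t + 5. La primitive de la vitesse est la position. En utilisant x(0) = 2, nous obtenons x(t) = 4·t^6 - t^5 + t^4 - 4·t^3 + 5·t^2 + 5·t + 2. De l'équation de la position x(t) = 4·t^6 - t^5 + t^4 - 4·t^3 + 5·t^2 + 5·t + 2, nous substituons t = 2 pour obtenir x = 240.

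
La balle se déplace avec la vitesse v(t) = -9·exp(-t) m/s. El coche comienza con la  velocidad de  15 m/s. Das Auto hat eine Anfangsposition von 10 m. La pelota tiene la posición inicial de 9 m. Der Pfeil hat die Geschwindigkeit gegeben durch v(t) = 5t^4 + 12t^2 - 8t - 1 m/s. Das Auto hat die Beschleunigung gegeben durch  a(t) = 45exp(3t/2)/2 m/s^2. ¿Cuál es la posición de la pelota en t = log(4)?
Necesitamos integrar nuestra ecuación de la velocidad v(t) = -9·exp(-t) 1 vez. Tomando ∫v(t)dt y aplicando x(0) = 9, encontramos x(t) = 9·exp(-t). Usando x(t) = 9·exp(-t) y sustituyendo t = log(4), encontramos x = 9/4.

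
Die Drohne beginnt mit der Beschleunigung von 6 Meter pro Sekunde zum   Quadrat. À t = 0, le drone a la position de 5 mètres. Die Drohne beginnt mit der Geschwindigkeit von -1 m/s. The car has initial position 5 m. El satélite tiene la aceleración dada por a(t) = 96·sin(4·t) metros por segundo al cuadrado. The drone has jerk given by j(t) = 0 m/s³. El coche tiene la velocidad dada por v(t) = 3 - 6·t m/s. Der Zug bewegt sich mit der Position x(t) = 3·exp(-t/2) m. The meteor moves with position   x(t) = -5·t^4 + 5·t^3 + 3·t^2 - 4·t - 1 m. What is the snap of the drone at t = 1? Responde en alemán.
Wir müssen unsere Gleichung für den Ruck j(t) = 0 1-mal ableiten. Mit d/dt von j(t) finden wir s(t) = 0. Mit s(t) = 0 und Einsetzen von t = 1, finden wir s = 0.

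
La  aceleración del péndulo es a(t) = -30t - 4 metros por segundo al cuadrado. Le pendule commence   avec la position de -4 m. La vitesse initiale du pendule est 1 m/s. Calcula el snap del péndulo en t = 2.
Partiendo de la aceleración a(t) = -30·t - 4, tomamos 2 derivadas. Tomando d/dt de a(t), encontramos j(t) = -30. La derivada de la sacudida da el snap: s(t) = 0. De la ecuación del snap s(t) = 0, sustituimos t = 2 para obtener s = 0.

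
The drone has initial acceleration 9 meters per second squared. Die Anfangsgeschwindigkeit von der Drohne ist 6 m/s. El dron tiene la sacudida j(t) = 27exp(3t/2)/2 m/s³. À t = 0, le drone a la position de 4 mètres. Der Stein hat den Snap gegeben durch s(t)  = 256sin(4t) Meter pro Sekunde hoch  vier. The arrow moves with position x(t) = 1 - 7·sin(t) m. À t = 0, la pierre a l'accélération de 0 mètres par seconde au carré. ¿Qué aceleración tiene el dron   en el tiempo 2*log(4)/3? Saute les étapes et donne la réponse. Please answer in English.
a(2*log(4)/3) = 36.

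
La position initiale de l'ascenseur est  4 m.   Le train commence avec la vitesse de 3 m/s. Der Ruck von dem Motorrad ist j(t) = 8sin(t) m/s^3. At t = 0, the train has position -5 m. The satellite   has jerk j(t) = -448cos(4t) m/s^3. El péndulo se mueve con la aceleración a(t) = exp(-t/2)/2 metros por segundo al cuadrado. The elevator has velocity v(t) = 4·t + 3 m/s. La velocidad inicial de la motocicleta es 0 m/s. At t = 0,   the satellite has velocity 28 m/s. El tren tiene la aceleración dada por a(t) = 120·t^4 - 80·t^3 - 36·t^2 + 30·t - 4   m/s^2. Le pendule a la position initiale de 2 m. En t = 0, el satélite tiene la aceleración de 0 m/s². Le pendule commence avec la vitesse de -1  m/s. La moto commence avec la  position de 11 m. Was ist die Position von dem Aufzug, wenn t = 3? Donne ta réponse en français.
Pour résoudre ceci, nous devons prendre 1 intégrale de notre équation de la vitesse v(t) = 4·t + 3. La primitive de la vitesse, avec x(0) = 4, donne la position: x(t) = 2·t^2 + 3·t + 4. En utilisant x(t) = 2·t^2 + 3·t + 4 et en substituant t = 3, nous trouvons x = 31.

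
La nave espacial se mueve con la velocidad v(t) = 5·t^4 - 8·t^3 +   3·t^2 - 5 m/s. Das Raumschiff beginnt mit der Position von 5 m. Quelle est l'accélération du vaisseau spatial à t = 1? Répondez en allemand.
Wir müssen unsere Gleichung für die Geschwindigkeit v(t) = 5·t^4 - 8·t^3 + 3·t^2 - 5 1-mal ableiten. Mit d/dt von v(t) finden wir a(t) = 20·t^3 - 24·t^2 + 6·t. Mit a(t) = 20·t^3 - 24·t^2 + 6·t und Einsetzen von t = 1, finden wir a = 2.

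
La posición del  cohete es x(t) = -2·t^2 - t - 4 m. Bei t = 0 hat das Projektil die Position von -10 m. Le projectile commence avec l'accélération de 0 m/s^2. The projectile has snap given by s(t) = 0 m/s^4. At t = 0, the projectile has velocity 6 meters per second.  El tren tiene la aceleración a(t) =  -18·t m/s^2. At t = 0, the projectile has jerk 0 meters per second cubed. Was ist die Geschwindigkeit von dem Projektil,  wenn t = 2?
Um dies zu lösen, müssen wir 3 Stammfunktionen unserer Gleichung für den Snap s(t) = 0 finden. Die Stammfunktion von dem Snap, mit j(0) = 0, ergibt den Ruck: j(t) = 0. Mit ∫j(t)dt und Anwendung von a(0) = 0, finden wir a(t) = 0. Mit ∫a(t)dt und Anwendung von v(0) = 6, finden wir v(t) = 6. Aus der Gleichung für die Geschwindigkeit v(t) = 6, setzen wir t = 2 ein und erhalten v = 6.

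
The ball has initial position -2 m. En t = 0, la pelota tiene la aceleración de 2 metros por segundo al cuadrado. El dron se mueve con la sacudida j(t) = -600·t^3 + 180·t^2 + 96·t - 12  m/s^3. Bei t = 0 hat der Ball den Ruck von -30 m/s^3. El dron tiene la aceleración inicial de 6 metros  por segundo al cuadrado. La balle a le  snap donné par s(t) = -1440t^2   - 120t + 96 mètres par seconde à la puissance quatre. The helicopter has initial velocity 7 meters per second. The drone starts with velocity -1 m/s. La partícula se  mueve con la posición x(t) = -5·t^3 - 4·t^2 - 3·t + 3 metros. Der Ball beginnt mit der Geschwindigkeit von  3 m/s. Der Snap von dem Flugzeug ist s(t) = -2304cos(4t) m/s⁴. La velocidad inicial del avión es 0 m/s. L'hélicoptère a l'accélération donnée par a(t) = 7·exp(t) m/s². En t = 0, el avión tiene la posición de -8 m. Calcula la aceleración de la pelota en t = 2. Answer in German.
Ausgehend von dem Snap s(t) = -1440·t^2 - 120·t + 96, nehmen wir 2 Stammfunktionen. Durch Integration von dem Snap und Verwendung der Anfangsbedingung j(0) = -30, erhalten wir j(t) = -480·t^3 - 60·t^2 + 96·t - 30. Mit ∫j(t)dt und Anwendung von a(0) = 2, finden wir a(t) = -120·t^4 - 20·t^3 + 48·t^2 - 30·t + 2. Mit a(t) = -120·t^4 - 20·t^3 + 48·t^2 - 30·t + 2 und Einsetzen von t = 2, finden wir a = -1946.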